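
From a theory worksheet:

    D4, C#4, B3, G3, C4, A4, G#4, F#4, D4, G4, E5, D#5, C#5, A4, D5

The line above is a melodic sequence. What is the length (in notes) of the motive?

5

Try groups of 5 (3 cells in 15 notes):
D4 C#4 B3 G3 C4 | A4 G#4 F#4 D4 G4 | E5 D#5 C#5 A4 D5
Every group is a transposition up a 5th of the one before; no shorter unit works.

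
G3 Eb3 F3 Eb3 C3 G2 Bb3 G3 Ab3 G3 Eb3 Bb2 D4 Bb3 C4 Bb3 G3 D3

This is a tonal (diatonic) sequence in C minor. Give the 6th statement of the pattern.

C5 Ab4 Bb4 Ab4 F4 C4

Unit = 6 notes; the statements start on G3, Bb3, D4, moving up a 3rd each time.
Carrying on: F4 → Ab4 → C5.
From C5 the diatonic shape gives C5 Ab4 Bb4 Ab4 F4 C4.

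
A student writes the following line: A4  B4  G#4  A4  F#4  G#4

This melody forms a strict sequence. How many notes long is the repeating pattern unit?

2

6 notes total. Splitting into 3 groups of 2:
A4 B4 | G#4 A4 | F#4 G#4
Every group is a transposition down a 2nd of the one before; no shorter unit works.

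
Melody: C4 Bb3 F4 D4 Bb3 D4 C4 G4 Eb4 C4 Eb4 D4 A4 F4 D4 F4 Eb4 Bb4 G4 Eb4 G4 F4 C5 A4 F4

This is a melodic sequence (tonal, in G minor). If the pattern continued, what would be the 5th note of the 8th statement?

Bb4

The unit is 5 notes. Position-5 pitches of the 5 shown cells: Bb3, C4, D4, Eb4, F4.
Each moves up a 2nd. Continuing: G4 → A4 → Bb4.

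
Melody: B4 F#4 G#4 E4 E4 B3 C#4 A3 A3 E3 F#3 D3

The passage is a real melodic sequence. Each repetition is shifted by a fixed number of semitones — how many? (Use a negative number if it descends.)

-7

Taking 4-note groups, the heads are B4, E4, A3: the pattern moves down a 5th.
B4 to E4 spans -7 semitones.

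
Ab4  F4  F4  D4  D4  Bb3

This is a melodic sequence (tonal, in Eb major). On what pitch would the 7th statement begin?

C3

Taking 2-note groups, the heads are Ab4, F4, D4: the pattern moves down a 3rd.
Continuing: Bb3 → G3 → Eb3 → C3. Statement 7 starts on C3.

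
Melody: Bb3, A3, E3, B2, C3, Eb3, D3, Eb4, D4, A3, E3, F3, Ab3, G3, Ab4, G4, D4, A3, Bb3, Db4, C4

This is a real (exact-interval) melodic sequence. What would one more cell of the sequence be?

Unit = 7 notes; the statements start on Bb3, Eb4, Ab4, moving up a 4th each time.
From Db5 the exact shape gives Db5 C5 G4 D4 Eb4 Gb4 F4.

Db5 C5 G4 D4 Eb4 Gb4 F4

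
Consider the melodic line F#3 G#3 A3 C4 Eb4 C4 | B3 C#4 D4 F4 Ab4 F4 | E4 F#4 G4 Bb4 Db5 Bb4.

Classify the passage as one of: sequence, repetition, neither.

Each 6-note cell is the previous one transposed up a 4th.

sequence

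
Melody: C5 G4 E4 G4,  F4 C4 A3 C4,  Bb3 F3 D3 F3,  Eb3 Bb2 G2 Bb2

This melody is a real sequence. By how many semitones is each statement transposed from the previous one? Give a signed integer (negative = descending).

-7

Unit = 4 notes; the statements start on C5, F4, Bb3, Eb3, moving down a 5th each time.
Counting half-steps from C5 to F4: -7.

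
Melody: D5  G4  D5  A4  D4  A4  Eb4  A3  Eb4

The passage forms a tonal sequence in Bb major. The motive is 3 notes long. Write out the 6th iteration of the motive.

The 3-note cells begin on D5, A4, Eb4 — each down a 4th from the last.
Continuing the starts: Bb3 → F3 → C3.
From C3 the diatonic shape gives C3 F2 C3.

C3 F2 C3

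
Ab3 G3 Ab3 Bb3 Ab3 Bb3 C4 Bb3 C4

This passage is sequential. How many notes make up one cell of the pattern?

3

There are 9 notes; a 3-note unit gives 3 cells:
Ab3 G3 Ab3 | Bb3 Ab3 Bb3 | C4 Bb3 C4
Each cell is the previous one up a 2nd — so the unit is 3 notes.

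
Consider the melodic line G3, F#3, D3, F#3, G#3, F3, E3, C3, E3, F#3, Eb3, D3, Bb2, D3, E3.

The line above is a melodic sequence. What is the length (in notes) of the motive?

There are 15 notes; a 5-note unit gives 3 cells:
G3 F#3 D3 F#3 G#3 | F3 E3 C3 E3 F#3 | Eb3 D3 Bb2 D3 E3
That's a consistent down a 2nd shift per cell, and no other grouping gives one.

5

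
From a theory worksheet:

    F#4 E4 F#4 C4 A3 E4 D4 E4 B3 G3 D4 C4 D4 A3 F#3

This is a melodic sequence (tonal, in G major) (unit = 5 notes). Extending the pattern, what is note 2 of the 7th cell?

F#3

With 5-note cells, note 2 of each statement runs E4, D4, C4.
Carrying that down a 2nd forward: B3 → A3 → G3 → F#3.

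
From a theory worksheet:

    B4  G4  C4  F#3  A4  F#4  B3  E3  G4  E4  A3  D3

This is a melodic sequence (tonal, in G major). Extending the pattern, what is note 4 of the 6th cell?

A2

The unit is 4 notes. Position-4 pitches of the 3 shown cells: F#3, E3, D3.
Extending down a 2nd: C3 → B2 → A2.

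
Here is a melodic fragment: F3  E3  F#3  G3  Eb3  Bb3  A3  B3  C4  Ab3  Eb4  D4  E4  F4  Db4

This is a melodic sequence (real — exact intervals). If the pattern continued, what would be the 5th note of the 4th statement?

Gb4

Grouping in 5s, the 5th note of each cell is Eb3, Ab3, Db4.
Each moves up a 4th; the next is Gb4.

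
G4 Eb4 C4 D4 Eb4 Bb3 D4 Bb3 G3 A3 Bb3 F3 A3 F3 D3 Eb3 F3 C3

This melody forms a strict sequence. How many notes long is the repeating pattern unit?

6

Try groups of 6 (3 cells in 18 notes):
G4 Eb4 C4 D4 Eb4 Bb3 | D4 Bb3 G3 A3 Bb3 F3 | A3 F3 D3 Eb3 F3 C3
Every group is a transposition down a 4th of the one before; no shorter unit works.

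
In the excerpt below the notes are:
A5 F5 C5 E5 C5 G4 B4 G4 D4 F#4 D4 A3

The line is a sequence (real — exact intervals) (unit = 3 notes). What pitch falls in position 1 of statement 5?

C#4

With 3-note cells, note 1 of each statement runs A5, E5, B4, F#4.
Each moves down a 4th; the next is C#4.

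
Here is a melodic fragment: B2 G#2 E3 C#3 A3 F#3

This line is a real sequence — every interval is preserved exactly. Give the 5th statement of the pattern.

G4 E4

The 2-note cells begin on B2, E3, A3 — each up a 4th from the last.
Continuing the starts: D4 → G4.
Statement 5 starts on G4 and keeps the same exact contour: G4 E4.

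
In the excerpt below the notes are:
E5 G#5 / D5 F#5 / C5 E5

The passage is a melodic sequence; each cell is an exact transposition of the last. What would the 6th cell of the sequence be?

Gb4 Bb4

Taking 2-note groups, the heads are E5, D5, C5: the pattern moves down a 2nd.
Continuing the starts: Bb4 → Ab4 → Gb4.
So cell 6 is Gb4 Bb4.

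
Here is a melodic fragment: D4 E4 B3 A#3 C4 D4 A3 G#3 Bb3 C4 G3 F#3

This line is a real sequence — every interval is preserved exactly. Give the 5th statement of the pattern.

Unit = 4 notes; the statements start on D4, C4, Bb3, moving down a 2nd each time.
Carrying on: Ab3 → Gb3.
Statement 5 starts on Gb3 and keeps the same exact contour: Gb3 Ab3 Eb3 D3.

Gb3 Ab3 Eb3 D3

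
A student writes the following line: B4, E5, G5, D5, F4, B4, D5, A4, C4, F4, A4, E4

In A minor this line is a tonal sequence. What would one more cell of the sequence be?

G3 C4 E4 B3

With a 4-note motive the entries are B4, F4, C4, each down a 4th from the previous.
So cell 4 is G3 C4 E4 B3.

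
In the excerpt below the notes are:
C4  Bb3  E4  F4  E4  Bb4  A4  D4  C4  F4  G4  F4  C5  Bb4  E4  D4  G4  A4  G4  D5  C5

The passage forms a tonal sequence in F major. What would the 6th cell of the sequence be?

A4 G4 C5 D5 C5 G5 F5

Taking 7-note groups, the heads are C4, D4, E4: the pattern moves up a 2nd.
Carrying on: F4 → G4 → A4.
So cell 6 is A4 G4 C5 D5 C5 G5 F5.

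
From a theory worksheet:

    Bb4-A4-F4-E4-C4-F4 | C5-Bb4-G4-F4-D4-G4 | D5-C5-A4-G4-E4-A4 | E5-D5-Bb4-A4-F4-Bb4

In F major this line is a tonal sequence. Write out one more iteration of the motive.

Unit = 6 notes; the statements start on Bb4, C5, D5, E5, moving up a 2nd each time.
So cell 5 is F5 E5 C5 Bb4 G4 C5.

F5 E5 C5 Bb4 G4 C5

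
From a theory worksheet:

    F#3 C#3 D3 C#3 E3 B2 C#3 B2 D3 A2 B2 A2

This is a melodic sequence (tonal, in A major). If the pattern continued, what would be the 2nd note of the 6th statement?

Grouping in 4s, the 2nd note of each cell is C#3, B2, A2.
Carrying that down a 2nd forward: G#2 → F#2 → E2.

E2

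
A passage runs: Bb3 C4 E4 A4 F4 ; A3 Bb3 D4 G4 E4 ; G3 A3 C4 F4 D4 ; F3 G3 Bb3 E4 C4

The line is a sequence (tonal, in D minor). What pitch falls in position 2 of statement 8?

Grouping in 5s, the 2nd note of each cell is C4, Bb3, A3, G3.
Extending down a 2nd: F3 → E3 → D3 → C3.

C3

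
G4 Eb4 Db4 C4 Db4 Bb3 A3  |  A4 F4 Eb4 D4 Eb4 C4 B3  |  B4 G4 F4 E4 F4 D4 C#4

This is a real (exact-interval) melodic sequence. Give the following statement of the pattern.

With a 7-note motive the entries are G4, A4, B4, each up a 2nd from the previous.
From C#5 the exact shape gives C#5 A4 G4 F#4 G4 E4 D#4.

C#5 A4 G4 F#4 G4 E4 D#4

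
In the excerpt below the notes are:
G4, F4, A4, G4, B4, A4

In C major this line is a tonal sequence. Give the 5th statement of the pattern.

D5 C5

The 2-note cells begin on G4, A4, B4 — each up a 2nd from the last.
Carrying on: C5 → D5.
So cell 5 is D5 C5.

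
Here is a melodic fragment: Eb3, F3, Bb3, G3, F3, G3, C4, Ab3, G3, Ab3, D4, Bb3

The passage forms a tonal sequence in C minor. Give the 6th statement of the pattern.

C4 D4 G4 Eb4

The 4-note cells begin on Eb3, F3, G3 — each up a 2nd from the last.
Continuing the starts: Ab3 → Bb3 → C4.
So cell 6 is C4 D4 G4 Eb4.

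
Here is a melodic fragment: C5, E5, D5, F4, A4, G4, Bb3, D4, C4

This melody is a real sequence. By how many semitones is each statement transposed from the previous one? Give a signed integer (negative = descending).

-7

With a 3-note motive the entries are C5, F4, Bb3, each down a 5th from the previous.
Counting half-steps from C5 to F4: -7.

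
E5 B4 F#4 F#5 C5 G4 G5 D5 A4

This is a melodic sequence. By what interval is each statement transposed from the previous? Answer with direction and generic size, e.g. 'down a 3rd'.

up a 2nd

The 3-note cells begin on E5, F#5, G5 — each up a 2nd from the last.
E5 to F#5 is up a 2nd.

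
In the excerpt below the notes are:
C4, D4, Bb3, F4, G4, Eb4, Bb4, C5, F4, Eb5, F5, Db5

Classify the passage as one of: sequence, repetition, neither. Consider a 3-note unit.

Note 3 of cell 3 is F4; if this were a sequence it would be Ab4. No unit length gives a consistent transposition pattern.

neither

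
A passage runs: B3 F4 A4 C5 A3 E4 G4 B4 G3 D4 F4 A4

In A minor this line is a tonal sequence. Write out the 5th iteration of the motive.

With a 4-note motive the entries are B3, A3, G3, each down a 2nd from the previous.
Extending down a 2nd: F3 → E3.
From E3 the diatonic shape gives E3 B3 D4 F4.

E3 B3 D4 F4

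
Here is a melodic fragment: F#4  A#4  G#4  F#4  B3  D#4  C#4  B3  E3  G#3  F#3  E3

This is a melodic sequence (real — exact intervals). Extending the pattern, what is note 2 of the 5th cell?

The unit is 4 notes. Position-2 pitches of the 3 shown cells: A#4, D#4, G#3.
Each moves down a 5th. Continuing: C#3 → F#2.

F#2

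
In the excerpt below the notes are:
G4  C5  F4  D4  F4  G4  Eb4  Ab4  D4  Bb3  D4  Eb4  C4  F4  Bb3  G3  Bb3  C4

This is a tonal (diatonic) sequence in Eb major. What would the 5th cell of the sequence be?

F3 Bb3 Eb3 C3 Eb3 F3

Unit = 6 notes; the statements start on G4, Eb4, C4, moving down a 3rd each time.
Extending down a 3rd: Ab3 → F3.
From F3 the diatonic shape gives F3 Bb3 Eb3 C3 Eb3 F3.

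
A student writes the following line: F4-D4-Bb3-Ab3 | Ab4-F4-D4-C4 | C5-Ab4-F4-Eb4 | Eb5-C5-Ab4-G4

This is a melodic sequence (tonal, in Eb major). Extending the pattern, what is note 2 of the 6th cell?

G5

The unit is 4 notes. Position-2 pitches of the 4 shown cells: D4, F4, Ab4, C5.
Carrying that up a 3rd forward: Eb5 → G5.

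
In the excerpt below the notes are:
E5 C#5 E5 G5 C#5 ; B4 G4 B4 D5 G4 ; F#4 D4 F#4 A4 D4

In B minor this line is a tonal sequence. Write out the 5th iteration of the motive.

The 5-note cells begin on E5, B4, F#4 — each down a 4th from the last.
Continuing the starts: C#4 → G3.
So cell 5 is G3 E3 G3 B3 E3.

G3 E3 G3 B3 E3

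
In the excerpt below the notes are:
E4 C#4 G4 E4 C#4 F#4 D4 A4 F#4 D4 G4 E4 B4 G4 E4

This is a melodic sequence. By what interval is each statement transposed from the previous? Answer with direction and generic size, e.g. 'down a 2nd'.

Unit = 5 notes; the statements start on E4, F#4, G4, moving up a 2nd each time.
E4 to F#4 is up a 2nd.

up a 2nd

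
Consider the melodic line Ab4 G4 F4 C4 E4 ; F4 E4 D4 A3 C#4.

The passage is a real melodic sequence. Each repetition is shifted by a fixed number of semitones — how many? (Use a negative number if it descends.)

-3

With a 5-note motive the entries are Ab4, F4, each down a 3rd from the previous.
Ab4→F4 is 65 − 68 = -3 semitones.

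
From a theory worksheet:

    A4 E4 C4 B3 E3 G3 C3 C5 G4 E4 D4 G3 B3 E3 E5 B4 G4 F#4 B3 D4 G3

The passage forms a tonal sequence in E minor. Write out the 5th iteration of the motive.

The 7-note cells begin on A4, C5, E5 — each up a 3rd from the last.
Extending up a 3rd: G5 → B5.
Statement 5 starts on B5 and keeps the same diatonic contour: B5 F#5 D5 C5 F#4 A4 D4.

B5 F#5 D5 C5 F#4 A4 D4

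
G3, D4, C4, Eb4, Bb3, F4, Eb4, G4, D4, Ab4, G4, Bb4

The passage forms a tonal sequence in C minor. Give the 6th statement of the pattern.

C5 G5 F5 Ab5

Taking 4-note groups, the heads are G3, Bb3, D4: the pattern moves up a 3rd.
Extending up a 3rd: F4 → Ab4 → C5.
So cell 6 is C5 G5 F5 Ab5.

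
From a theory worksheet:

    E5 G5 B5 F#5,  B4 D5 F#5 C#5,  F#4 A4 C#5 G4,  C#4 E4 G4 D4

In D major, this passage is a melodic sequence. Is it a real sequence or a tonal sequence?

tonal

Every note is diatonic to D major.
Cell 1 has -5 semitones from note 3 to 4, but cell 3 has -6 — the interval quality changes while the contour stays the same, which is the hallmark of a tonal sequence.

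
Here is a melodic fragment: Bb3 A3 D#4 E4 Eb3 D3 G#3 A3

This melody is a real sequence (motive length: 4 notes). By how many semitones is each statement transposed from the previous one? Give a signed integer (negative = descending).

-7

The 4-note cells begin on Bb3, Eb3 — each down a 5th from the last.
Bb3→Eb3 is 51 − 58 = -7 semitones.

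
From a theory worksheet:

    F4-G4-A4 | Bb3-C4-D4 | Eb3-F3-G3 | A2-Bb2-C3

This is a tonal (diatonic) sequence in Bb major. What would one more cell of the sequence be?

The 3-note cells begin on F4, Bb3, Eb3, A2 — each down a 5th from the last.
Statement 5 starts on D2 and keeps the same diatonic contour: D2 Eb2 F2.

D2 Eb2 F2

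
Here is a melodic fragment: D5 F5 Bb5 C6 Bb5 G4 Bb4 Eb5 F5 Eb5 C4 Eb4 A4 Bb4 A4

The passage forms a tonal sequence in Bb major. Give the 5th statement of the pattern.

Bb2 D3 G3 A3 G3

Taking 5-note groups, the heads are D5, G4, C4: the pattern moves down a 5th.
Carrying on: F3 → Bb2.
So cell 5 is Bb2 D3 G3 A3 G3.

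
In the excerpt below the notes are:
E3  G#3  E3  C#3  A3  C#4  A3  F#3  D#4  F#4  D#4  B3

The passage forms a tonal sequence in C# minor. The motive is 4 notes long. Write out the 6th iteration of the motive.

F#5 A5 F#5 D#5

With a 4-note motive the entries are E3, A3, D#4, each up a 4th from the previous.
Extending up a 4th: G#4 → C#5 → F#5.
From F#5 the diatonic shape gives F#5 A5 F#5 D#5.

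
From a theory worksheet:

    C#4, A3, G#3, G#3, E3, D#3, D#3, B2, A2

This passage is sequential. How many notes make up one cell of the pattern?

There are 9 notes; a 3-note unit gives 3 cells:
C#4 A3 G#3 | G#3 E3 D#3 | D#3 B2 A2
Each cell is the previous one down a 4th — so the unit is 3 notes.

3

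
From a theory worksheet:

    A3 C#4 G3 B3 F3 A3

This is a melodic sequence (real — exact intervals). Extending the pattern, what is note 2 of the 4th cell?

The unit is 2 notes. Position-2 pitches of the 3 shown cells: C#4, B3, A3.
Each moves down a 2nd; the next is G3.

G3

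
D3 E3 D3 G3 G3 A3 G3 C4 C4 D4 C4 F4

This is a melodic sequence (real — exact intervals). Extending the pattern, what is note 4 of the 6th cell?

With 4-note cells, note 4 of each statement runs G3, C4, F4.
Carrying that up a 4th forward: Bb4 → Eb5 → Ab5.

Ab5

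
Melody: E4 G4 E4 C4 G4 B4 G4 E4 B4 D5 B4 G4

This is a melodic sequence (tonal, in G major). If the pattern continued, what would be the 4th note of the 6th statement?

F#5

The unit is 4 notes. Position-4 pitches of the 3 shown cells: C4, E4, G4.
Extending up a 3rd: B4 → D5 → F#5.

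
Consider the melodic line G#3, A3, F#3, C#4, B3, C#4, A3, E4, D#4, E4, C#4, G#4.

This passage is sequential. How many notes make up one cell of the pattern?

Try groups of 4 (3 cells in 12 notes):
G#3 A3 F#3 C#4 | B3 C#4 A3 E4 | D#4 E4 C#4 G#4
Every group is a transposition up a 3rd of the one before; no shorter unit works.

4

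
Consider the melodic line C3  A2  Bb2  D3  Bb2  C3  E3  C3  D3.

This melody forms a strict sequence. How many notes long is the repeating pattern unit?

3

There are 9 notes; a 3-note unit gives 3 cells:
C3 A2 Bb2 | D3 Bb2 C3 | E3 C3 D3
That's a consistent up a 2nd shift per cell, and no other grouping gives one.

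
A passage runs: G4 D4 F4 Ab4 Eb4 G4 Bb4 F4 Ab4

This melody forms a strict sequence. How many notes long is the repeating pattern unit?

There are 9 notes; a 3-note unit gives 3 cells:
G4 D4 F4 | Ab4 Eb4 G4 | Bb4 F4 Ab4
Each cell is the previous one up a 2nd — so the unit is 3 notes.

3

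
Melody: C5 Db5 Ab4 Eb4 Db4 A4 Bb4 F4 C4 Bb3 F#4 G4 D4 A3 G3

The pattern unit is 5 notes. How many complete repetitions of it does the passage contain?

15 notes in groups of 5 gives 15/5 = 3 statements.
Starts: C5, A4, F#4 — each down a 3rd.

3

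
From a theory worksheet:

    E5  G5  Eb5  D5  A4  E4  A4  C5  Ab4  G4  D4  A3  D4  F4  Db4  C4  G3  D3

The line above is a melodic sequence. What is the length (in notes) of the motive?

There are 18 notes; a 6-note unit gives 3 cells:
E5 G5 Eb5 D5 A4 E4 | A4 C5 Ab4 G4 D4 A3 | D4 F4 Db4 C4 G3 D3
Each cell is the previous one down a 5th — so the unit is 6 notes.

6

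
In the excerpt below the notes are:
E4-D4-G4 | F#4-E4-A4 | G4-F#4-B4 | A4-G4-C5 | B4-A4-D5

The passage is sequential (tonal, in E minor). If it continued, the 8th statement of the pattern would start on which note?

E5

With a 3-note motive the entries are E4, F#4, G4, A4, B4, each up a 2nd from the previous.
Extending the heads up a 2nd: C5 → D5 → E5.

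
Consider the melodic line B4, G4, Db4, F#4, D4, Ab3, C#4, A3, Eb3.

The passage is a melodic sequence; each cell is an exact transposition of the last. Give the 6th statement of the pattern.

A#2 F#2 C2

With a 3-note motive the entries are B4, F#4, C#4, each down a 4th from the previous.
Continuing the starts: G#3 → D#3 → A#2.
From A#2 the exact shape gives A#2 F#2 C2.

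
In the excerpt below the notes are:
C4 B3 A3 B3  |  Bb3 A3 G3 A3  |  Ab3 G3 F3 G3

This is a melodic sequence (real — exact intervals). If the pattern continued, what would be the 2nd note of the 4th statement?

F3

With 4-note cells, note 2 of each statement runs B3, A3, G3.
Each moves down a 2nd; the next is F3.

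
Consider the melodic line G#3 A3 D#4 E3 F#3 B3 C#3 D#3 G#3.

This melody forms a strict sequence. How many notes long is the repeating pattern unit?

Try groups of 3 (3 cells in 9 notes):
G#3 A3 D#4 | E3 F#3 B3 | C#3 D#3 G#3
Every group is a transposition down a 3rd of the one before; no shorter unit works.

3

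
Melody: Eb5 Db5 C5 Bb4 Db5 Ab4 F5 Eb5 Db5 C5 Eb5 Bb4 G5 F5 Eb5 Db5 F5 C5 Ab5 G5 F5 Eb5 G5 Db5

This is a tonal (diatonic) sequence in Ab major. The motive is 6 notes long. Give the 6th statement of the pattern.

C6 Bb5 Ab5 G5 Bb5 F5

Taking 6-note groups, the heads are Eb5, F5, G5, Ab5: the pattern moves up a 2nd.
Continuing the starts: Bb5 → C6.
Statement 6 starts on C6 and keeps the same diatonic contour: C6 Bb5 Ab5 G5 Bb5 F5.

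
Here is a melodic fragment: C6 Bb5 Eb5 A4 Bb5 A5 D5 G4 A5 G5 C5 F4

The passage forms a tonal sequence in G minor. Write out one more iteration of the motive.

G5 F5 Bb4 Eb4

With a 4-note motive the entries are C6, Bb5, A5, each down a 2nd from the previous.
So cell 4 is G5 F5 Bb4 Eb4.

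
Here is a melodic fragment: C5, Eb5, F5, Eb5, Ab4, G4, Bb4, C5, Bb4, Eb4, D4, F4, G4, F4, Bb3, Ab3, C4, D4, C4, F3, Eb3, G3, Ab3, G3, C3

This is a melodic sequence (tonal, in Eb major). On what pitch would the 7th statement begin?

With a 5-note motive the entries are C5, G4, D4, Ab3, Eb3, each down a 4th from the previous.
Continuing: Bb2 → F2. Statement 7 starts on F2.

F2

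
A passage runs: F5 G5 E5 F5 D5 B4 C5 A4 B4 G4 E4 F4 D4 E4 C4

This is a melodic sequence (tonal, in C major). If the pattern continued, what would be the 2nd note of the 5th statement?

Grouping in 5s, the 2nd note of each cell is G5, C5, F4.
Extending down a 5th: B3 → E3.

E3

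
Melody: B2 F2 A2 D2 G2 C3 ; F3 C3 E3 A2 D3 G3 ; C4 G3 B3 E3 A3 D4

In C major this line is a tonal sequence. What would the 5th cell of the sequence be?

D5 A4 C5 F4 B4 E5

Unit = 6 notes; the statements start on B2, F3, C4, moving up a 5th each time.
Extending up a 5th: G4 → D5.
So cell 5 is D5 A4 C5 F4 B4 E5.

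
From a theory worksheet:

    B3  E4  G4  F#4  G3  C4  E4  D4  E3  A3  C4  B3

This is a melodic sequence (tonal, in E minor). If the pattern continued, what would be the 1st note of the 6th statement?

F#2

With 4-note cells, note 1 of each statement runs B3, G3, E3.
Each moves down a 3rd. Continuing: C3 → A2 → F#2.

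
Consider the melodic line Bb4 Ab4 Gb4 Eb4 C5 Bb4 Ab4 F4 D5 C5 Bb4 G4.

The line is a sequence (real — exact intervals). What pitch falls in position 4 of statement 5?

The unit is 4 notes. Position-4 pitches of the 3 shown cells: Eb4, F4, G4.
Extending up a 2nd: A4 → B4.

B4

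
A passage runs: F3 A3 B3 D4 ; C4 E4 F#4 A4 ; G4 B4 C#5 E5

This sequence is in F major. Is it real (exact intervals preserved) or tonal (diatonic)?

real

Each cell has the same semitone pattern (4, 2, 3) — intervals are preserved exactly.
And B3 lies outside F major, so the sequence is real rather than tonal.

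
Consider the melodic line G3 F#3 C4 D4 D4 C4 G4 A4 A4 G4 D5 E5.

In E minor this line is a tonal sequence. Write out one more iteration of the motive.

E5 D5 A5 B5

Taking 4-note groups, the heads are G3, D4, A4: the pattern moves up a 5th.
So cell 4 is E5 D5 A5 B5.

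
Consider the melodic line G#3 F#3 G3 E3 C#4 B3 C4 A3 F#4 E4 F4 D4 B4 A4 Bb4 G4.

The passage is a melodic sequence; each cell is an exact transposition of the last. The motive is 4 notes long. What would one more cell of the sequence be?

E5 D5 Eb5 C5

Taking 4-note groups, the heads are G#3, C#4, F#4, B4: the pattern moves up a 4th.
Statement 5 starts on E5 and keeps the same exact contour: E5 D5 Eb5 C5.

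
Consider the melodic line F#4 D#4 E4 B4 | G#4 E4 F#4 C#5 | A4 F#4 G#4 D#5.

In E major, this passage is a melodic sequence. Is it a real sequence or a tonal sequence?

Every note is diatonic to E major.
Cell 1 has -3 semitones from note 1 to 2, but cell 2 has -4 — the interval quality changes while the contour stays the same, which is the hallmark of a tonal sequence.

tonal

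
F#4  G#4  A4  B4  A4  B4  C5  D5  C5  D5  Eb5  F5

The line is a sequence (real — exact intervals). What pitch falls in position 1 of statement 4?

Eb5

With 4-note cells, note 1 of each statement runs F#4, A4, C5.
From C5, up a 3rd gives Eb5.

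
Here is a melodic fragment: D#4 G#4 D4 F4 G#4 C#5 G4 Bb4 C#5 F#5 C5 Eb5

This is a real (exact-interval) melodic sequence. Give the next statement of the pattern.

F#5 B5 F5 Ab5

The 4-note cells begin on D#4, G#4, C#5 — each up a 4th from the last.
So cell 4 is F#5 B5 F5 Ab5.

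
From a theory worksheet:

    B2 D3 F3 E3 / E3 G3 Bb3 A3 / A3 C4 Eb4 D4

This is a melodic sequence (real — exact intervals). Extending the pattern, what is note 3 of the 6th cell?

The unit is 4 notes. Position-3 pitches of the 3 shown cells: F3, Bb3, Eb4.
Each moves up a 4th. Continuing: Ab4 → Db5 → Gb5.

Gb5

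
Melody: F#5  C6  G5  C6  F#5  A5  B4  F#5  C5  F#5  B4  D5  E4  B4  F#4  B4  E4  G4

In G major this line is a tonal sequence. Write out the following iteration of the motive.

Unit = 6 notes; the statements start on F#5, B4, E4, moving down a 5th each time.
From A3 the diatonic shape gives A3 E4 B3 E4 A3 C4.

A3 E4 B3 E4 A3 C4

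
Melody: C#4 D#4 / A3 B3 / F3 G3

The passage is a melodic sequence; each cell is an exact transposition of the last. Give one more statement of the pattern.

Db3 Eb3

Unit = 2 notes; the statements start on C#4, A3, F3, moving down a 3rd each time.
So cell 4 is Db3 Eb3.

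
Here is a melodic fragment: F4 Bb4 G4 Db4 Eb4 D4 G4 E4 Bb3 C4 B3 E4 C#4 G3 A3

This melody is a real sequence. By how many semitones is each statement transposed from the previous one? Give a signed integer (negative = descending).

With a 5-note motive the entries are F4, D4, B3, each down a 3rd from the previous.
Counting half-steps from F4 to D4: -3.

-3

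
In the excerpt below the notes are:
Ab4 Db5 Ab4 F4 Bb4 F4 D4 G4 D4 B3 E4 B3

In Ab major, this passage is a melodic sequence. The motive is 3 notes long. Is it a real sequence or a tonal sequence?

real

Each cell has the same semitone pattern (5, -5) — intervals are preserved exactly.
And D4 lies outside Ab major, so the sequence is real rather than tonal.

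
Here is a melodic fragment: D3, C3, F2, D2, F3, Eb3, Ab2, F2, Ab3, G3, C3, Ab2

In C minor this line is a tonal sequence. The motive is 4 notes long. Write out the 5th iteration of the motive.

Eb4 D4 G3 Eb3

The 4-note cells begin on D3, F3, Ab3 — each up a 3rd from the last.
Carrying on: C4 → Eb4.
So cell 5 is Eb4 D4 G3 Eb3.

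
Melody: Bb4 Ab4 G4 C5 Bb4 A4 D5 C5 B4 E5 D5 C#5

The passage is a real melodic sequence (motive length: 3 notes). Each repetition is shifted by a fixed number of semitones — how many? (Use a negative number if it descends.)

2

With a 3-note motive the entries are Bb4, C5, D5, E5, each up a 2nd from the previous.
Bb4→C5 is 72 − 70 = 2 semitones.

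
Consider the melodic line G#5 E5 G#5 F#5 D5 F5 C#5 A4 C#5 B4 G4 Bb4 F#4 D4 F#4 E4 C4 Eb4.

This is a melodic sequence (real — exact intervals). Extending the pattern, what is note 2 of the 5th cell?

Grouping in 6s, the 2nd note of each cell is E5, A4, D4.
Each moves down a 5th. Continuing: G3 → C3.

C3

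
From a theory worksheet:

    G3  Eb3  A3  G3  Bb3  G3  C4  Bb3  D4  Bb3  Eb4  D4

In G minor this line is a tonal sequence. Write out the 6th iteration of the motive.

C5 A4 D5 C5

Taking 4-note groups, the heads are G3, Bb3, D4: the pattern moves up a 3rd.
Continuing the starts: F4 → A4 → C5.
So cell 6 is C5 A4 D5 C5.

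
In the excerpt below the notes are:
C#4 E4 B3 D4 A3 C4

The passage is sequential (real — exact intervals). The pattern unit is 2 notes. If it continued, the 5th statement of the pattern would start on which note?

The 2-note cells begin on C#4, B3, A3 — each down a 2nd from the last.
Extending the heads down a 2nd: G3 → F3.

F3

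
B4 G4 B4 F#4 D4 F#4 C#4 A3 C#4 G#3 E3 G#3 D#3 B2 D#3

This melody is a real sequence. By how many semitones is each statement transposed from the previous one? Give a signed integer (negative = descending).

-5

With a 3-note motive the entries are B4, F#4, C#4, G#3, D#3, each down a 4th from the previous.
B4→F#4 is 66 − 71 = -5 semitones.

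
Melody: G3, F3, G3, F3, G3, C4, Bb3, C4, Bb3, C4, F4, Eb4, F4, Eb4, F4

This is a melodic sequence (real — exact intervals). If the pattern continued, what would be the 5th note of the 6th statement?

The unit is 5 notes. Position-5 pitches of the 3 shown cells: G3, C4, F4.
Each moves up a 4th. Continuing: Bb4 → Eb5 → Ab5.

Ab5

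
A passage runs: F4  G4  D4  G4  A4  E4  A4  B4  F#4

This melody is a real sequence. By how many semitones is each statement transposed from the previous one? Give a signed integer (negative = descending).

2

The 3-note cells begin on F4, G4, A4 — each up a 2nd from the last.
Counting half-steps from F4 to G4: 2.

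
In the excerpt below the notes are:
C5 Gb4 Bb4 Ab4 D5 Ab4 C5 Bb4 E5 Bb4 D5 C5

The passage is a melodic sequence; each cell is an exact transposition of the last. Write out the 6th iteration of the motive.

A#5 E5 G#5 F#5

Taking 4-note groups, the heads are C5, D5, E5: the pattern moves up a 2nd.
Continuing the starts: F#5 → G#5 → A#5.
From A#5 the exact shape gives A#5 E5 G#5 F#5.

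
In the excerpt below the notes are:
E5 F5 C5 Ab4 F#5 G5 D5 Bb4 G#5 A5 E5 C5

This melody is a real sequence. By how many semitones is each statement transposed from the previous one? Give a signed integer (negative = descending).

With a 4-note motive the entries are E5, F#5, G#5, each up a 2nd from the previous.
E5 to F#5 spans +2 semitones.

2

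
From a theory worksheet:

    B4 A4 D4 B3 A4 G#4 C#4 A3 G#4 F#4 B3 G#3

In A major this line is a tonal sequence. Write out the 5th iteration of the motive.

E4 D4 G#3 E3

With a 4-note motive the entries are B4, A4, G#4, each down a 2nd from the previous.
Carrying on: F#4 → E4.
Statement 5 starts on E4 and keeps the same diatonic contour: E4 D4 G#3 E3.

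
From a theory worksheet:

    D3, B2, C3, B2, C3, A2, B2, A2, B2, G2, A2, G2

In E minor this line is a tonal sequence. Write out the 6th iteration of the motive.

F#2 D2 E2 D2

Taking 4-note groups, the heads are D3, C3, B2: the pattern moves down a 2nd.
Continuing the starts: A2 → G2 → F#2.
So cell 6 is F#2 D2 E2 D2.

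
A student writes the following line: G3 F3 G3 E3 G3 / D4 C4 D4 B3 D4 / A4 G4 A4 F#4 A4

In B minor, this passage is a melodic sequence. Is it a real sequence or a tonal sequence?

Each cell has the same semitone pattern (-2, 2, -3, 3) — intervals are preserved exactly.
And F3 lies outside B minor, so the sequence is real rather than tonal.

real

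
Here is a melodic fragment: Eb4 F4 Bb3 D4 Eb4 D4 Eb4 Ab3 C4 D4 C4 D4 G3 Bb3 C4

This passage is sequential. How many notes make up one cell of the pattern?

There are 15 notes; a 5-note unit gives 3 cells:
Eb4 F4 Bb3 D4 Eb4 | D4 Eb4 Ab3 C4 D4 | C4 D4 G3 Bb3 C4
Each cell is the previous one down a 2nd — so the unit is 5 notes.

5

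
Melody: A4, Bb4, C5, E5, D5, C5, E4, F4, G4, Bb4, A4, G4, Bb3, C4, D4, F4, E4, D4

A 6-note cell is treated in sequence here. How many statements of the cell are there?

18 notes in groups of 6 gives 18/6 = 3 statements.
Starts: A4, E4, Bb3 — each down a 4th.

3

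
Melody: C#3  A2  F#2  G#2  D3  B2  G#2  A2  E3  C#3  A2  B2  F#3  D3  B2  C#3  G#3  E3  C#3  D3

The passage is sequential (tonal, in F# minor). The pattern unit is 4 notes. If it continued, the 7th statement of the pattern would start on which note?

B3

The 4-note cells begin on C#3, D3, E3, F#3, G#3 — each up a 2nd from the last.
Extending the heads up a 2nd: A3 → B3.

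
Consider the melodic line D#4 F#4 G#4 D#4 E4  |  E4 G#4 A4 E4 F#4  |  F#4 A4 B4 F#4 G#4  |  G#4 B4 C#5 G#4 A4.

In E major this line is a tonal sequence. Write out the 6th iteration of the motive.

B4 D#5 E5 B4 C#5

With a 5-note motive the entries are D#4, E4, F#4, G#4, each up a 2nd from the previous.
Extending up a 2nd: A4 → B4.
So cell 6 is B4 D#5 E5 B4 C#5.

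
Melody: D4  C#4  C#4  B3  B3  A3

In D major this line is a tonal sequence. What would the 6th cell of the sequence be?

F#3 E3

Taking 2-note groups, the heads are D4, C#4, B3: the pattern moves down a 2nd.
Carrying on: A3 → G3 → F#3.
From F#3 the diatonic shape gives F#3 E3.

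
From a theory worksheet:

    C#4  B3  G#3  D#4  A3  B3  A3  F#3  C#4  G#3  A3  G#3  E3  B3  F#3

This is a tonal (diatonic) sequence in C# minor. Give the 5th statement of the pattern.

F#3 E3 C#3 G#3 D#3

Taking 5-note groups, the heads are C#4, B3, A3: the pattern moves down a 2nd.
Carrying on: G#3 → F#3.
From F#3 the diatonic shape gives F#3 E3 C#3 G#3 D#3.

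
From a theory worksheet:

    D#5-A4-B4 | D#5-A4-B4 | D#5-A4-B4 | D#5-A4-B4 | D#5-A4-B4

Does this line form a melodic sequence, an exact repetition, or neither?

Each 3-note cell is identical (D#5 A4 B4), restated at the same pitch.

repetition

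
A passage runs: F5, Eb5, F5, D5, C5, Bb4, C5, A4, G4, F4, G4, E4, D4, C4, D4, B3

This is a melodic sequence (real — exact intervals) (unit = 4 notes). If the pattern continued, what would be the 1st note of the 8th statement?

F#2

The unit is 4 notes. Position-1 pitches of the 4 shown cells: F5, C5, G4, D4.
Extending down a 4th: A3 → E3 → B2 → F#2.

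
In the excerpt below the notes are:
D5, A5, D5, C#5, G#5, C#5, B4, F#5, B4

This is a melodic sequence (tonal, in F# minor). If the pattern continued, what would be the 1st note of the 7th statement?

The unit is 3 notes. Position-1 pitches of the 3 shown cells: D5, C#5, B4.
Extending down a 2nd: A4 → G#4 → F#4 → E4.

E4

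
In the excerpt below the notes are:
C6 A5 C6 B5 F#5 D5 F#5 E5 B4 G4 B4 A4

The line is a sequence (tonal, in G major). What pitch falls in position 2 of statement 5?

The unit is 4 notes. Position-2 pitches of the 3 shown cells: A5, D5, G4.
Extending down a 5th: C4 → F#3.

F#3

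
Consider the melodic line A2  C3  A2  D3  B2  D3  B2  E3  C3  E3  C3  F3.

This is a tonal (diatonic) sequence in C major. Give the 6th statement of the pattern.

F3 A3 F3 B3

Taking 4-note groups, the heads are A2, B2, C3: the pattern moves up a 2nd.
Extending up a 2nd: D3 → E3 → F3.
Statement 6 starts on F3 and keeps the same diatonic contour: F3 A3 F3 B3.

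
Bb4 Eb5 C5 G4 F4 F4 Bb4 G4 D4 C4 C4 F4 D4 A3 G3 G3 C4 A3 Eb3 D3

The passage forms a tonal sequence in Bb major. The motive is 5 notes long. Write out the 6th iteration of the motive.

The 5-note cells begin on Bb4, F4, C4, G3 — each down a 4th from the last.
Extending down a 4th: D3 → A2.
From A2 the diatonic shape gives A2 D3 Bb2 F2 Eb2.

A2 D3 Bb2 F2 Eb2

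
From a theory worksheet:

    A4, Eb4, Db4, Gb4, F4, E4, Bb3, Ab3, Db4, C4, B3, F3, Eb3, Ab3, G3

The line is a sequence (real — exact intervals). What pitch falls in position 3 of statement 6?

The unit is 5 notes. Position-3 pitches of the 3 shown cells: Db4, Ab3, Eb3.
Carrying that down a 4th forward: Bb2 → F2 → C2.

C2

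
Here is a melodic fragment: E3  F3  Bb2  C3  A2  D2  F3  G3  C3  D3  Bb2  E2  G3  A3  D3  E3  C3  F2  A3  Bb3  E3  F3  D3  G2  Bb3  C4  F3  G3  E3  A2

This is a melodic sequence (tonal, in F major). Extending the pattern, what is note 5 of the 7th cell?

G3

With 6-note cells, note 5 of each statement runs A2, Bb2, C3, D3, E3.
Carrying that up a 2nd forward: F3 → G3.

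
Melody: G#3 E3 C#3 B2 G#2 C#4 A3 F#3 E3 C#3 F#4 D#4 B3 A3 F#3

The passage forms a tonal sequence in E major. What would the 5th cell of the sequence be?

E5 C#5 A4 G#4 E4

Taking 5-note groups, the heads are G#3, C#4, F#4: the pattern moves up a 4th.
Extending up a 4th: B4 → E5.
From E5 the diatonic shape gives E5 C#5 A4 G#4 E4.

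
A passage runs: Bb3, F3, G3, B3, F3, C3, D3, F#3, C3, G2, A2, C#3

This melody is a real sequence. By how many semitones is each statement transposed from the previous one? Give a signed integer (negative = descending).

The 4-note cells begin on Bb3, F3, C3 — each down a 4th from the last.
Bb3→F3 is 53 − 58 = -5 semitones.

-5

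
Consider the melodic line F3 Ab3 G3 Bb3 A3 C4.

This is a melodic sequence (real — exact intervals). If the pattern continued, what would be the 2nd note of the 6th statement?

The unit is 2 notes. Position-2 pitches of the 3 shown cells: Ab3, Bb3, C4.
Extending up a 2nd: D4 → E4 → F#4.

F#4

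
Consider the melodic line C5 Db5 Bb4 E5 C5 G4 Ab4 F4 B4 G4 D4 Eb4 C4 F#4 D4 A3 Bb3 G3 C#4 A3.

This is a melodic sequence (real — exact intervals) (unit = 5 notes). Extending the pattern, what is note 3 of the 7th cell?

With 5-note cells, note 3 of each statement runs Bb4, F4, C4, G3.
Each moves down a 4th. Continuing: D3 → A2 → E2.

E2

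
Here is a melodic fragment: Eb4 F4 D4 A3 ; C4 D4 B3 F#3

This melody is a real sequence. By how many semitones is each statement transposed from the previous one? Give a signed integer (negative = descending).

Taking 4-note groups, the heads are Eb4, C4: the pattern moves down a 3rd.
Eb4→C4 is 60 − 63 = -3 semitones.

-3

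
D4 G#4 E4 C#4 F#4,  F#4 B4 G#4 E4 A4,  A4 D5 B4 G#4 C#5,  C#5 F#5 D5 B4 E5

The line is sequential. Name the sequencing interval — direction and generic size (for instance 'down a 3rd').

The 5-note cells begin on D4, F#4, A4, C#5 — each up a 3rd from the last.
D4 to F#4 is up a 3rd.

up a 3rd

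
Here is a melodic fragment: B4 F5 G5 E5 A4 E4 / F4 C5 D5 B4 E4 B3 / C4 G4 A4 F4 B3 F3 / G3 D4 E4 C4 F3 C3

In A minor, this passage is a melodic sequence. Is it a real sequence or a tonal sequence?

Every note is diatonic to A minor.
Cell 1 has +6 semitones from note 1 to 2, but cell 2 has +7 — the interval quality changes while the contour stays the same, which is the hallmark of a tonal sequence.

tonal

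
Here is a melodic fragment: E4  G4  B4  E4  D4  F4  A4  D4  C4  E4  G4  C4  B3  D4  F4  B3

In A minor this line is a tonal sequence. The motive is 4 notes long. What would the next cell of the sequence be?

Taking 4-note groups, the heads are E4, D4, C4, B3: the pattern moves down a 2nd.
So cell 5 is A3 C4 E4 A3.

A3 C4 E4 A3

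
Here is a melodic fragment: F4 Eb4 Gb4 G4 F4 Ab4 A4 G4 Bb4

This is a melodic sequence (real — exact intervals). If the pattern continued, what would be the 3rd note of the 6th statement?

E5

Grouping in 3s, the 3rd note of each cell is Gb4, Ab4, Bb4.
Each moves up a 2nd. Continuing: C5 → D5 → E5.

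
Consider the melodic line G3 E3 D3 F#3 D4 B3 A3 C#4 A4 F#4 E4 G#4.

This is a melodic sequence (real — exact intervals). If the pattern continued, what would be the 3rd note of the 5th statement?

With 4-note cells, note 3 of each statement runs D3, A3, E4.
Carrying that up a 5th forward: B4 → F#5.

F#5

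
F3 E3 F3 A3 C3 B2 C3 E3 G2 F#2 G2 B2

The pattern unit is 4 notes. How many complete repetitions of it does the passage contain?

12 notes in groups of 4 gives 12/4 = 3 statements.
Starts: F3, C3, G2 — each down a 4th.

3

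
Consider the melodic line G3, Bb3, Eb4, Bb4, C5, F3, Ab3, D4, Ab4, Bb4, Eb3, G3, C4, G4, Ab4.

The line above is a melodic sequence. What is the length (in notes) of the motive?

5

There are 15 notes; a 5-note unit gives 3 cells:
G3 Bb3 Eb4 Bb4 C5 | F3 Ab3 D4 Ab4 Bb4 | Eb3 G3 C4 G4 Ab4
Every group is a transposition down a 2nd of the one before; no shorter unit works.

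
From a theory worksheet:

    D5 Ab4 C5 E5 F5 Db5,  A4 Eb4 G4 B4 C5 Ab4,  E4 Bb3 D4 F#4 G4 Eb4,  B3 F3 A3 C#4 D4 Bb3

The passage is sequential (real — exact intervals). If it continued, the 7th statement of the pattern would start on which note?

G#2

With a 6-note motive the entries are D5, A4, E4, B3, each down a 4th from the previous.
Extending the heads down a 4th: F#3 → C#3 → G#2.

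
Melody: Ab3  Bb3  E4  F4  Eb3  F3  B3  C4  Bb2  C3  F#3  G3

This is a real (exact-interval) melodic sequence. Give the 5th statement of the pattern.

With a 4-note motive the entries are Ab3, Eb3, Bb2, each down a 4th from the previous.
Extending down a 4th: F2 → C2.
Statement 5 starts on C2 and keeps the same exact contour: C2 D2 G#2 A2.

C2 D2 G#2 A2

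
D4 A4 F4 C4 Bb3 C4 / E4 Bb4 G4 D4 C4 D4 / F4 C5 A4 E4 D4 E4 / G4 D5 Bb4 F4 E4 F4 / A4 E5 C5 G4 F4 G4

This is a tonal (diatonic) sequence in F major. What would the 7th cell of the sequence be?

The 6-note cells begin on D4, E4, F4, G4, A4 — each up a 2nd from the last.
Extending up a 2nd: Bb4 → C5.
From C5 the diatonic shape gives C5 G5 E5 Bb4 A4 Bb4.

C5 G5 E5 Bb4 A4 Bb4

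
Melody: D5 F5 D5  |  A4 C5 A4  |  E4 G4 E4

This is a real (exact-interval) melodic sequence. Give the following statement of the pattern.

B3 D4 B3

The 3-note cells begin on D5, A4, E4 — each down a 4th from the last.
So cell 4 is B3 D4 B3.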